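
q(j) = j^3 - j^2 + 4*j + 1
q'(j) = 3*j^2 - 2*j + 4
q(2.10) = 14.25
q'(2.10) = 13.03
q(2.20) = 15.61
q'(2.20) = 14.12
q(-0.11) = 0.55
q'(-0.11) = 4.26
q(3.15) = 34.93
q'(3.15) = 27.47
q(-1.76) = -14.59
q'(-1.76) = 16.81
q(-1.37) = -8.93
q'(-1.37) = 12.37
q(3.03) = 31.76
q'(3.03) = 25.48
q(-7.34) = -477.68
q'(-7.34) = 180.31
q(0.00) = 1.00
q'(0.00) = 4.00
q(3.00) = 31.00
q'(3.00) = 25.00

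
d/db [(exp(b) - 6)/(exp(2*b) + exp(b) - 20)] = (-(exp(b) - 6)*(2*exp(b) + 1) + exp(2*b) + exp(b) - 20)*exp(b)/(exp(2*b) + exp(b) - 20)^2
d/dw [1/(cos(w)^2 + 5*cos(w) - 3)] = (2*cos(w) + 5)*sin(w)/(cos(w)^2 + 5*cos(w) - 3)^2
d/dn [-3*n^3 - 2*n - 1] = -9*n^2 - 2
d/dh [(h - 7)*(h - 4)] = 2*h - 11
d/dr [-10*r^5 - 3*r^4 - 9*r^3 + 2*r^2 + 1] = r*(-50*r^3 - 12*r^2 - 27*r + 4)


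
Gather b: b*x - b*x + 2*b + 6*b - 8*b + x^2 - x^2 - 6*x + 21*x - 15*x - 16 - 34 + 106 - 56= 0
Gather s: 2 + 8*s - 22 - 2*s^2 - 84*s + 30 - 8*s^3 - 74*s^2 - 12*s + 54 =-8*s^3 - 76*s^2 - 88*s + 64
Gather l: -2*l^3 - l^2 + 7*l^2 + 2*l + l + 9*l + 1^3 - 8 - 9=-2*l^3 + 6*l^2 + 12*l - 16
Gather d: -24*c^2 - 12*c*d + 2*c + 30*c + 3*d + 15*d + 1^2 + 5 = -24*c^2 + 32*c + d*(18 - 12*c) + 6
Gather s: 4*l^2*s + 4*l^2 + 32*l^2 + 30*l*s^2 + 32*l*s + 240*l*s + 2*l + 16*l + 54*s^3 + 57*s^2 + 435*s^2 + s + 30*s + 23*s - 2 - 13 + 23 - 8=36*l^2 + 18*l + 54*s^3 + s^2*(30*l + 492) + s*(4*l^2 + 272*l + 54)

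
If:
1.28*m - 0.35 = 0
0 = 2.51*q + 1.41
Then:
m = 0.27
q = -0.56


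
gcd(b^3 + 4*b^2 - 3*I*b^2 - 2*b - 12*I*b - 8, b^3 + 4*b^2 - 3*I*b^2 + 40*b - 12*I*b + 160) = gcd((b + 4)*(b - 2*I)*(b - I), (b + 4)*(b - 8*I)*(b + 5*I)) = b + 4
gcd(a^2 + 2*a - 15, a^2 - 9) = a - 3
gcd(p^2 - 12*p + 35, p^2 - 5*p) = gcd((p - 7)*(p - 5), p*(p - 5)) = p - 5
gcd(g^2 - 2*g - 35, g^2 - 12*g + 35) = g - 7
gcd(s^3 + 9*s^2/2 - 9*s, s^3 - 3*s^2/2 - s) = s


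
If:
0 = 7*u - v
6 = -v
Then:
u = -6/7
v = -6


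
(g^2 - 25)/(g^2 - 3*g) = (g^2 - 25)/(g*(g - 3))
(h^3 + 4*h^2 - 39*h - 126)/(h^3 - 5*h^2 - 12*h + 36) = (h + 7)/(h - 2)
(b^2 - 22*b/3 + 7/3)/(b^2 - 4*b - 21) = (b - 1/3)/(b + 3)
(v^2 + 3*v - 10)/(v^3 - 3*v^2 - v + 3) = (v^2 + 3*v - 10)/(v^3 - 3*v^2 - v + 3)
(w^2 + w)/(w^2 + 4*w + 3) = w/(w + 3)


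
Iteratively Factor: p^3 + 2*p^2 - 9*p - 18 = (p + 3)*(p^2 - p - 6) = (p - 3)*(p + 3)*(p + 2)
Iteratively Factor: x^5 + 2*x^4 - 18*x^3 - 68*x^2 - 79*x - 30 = (x - 5)*(x^4 + 7*x^3 + 17*x^2 + 17*x + 6) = (x - 5)*(x + 3)*(x^3 + 4*x^2 + 5*x + 2) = (x - 5)*(x + 1)*(x + 3)*(x^2 + 3*x + 2) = (x - 5)*(x + 1)*(x + 2)*(x + 3)*(x + 1)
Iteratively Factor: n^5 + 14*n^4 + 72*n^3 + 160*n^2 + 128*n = (n)*(n^4 + 14*n^3 + 72*n^2 + 160*n + 128) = n*(n + 4)*(n^3 + 10*n^2 + 32*n + 32) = n*(n + 2)*(n + 4)*(n^2 + 8*n + 16) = n*(n + 2)*(n + 4)^2*(n + 4)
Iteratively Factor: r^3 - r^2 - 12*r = (r - 4)*(r^2 + 3*r) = (r - 4)*(r + 3)*(r)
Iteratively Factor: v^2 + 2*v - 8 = (v - 2)*(v + 4)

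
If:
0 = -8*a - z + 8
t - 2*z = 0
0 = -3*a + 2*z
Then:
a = 16/19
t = 48/19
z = 24/19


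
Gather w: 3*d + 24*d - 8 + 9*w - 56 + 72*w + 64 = 27*d + 81*w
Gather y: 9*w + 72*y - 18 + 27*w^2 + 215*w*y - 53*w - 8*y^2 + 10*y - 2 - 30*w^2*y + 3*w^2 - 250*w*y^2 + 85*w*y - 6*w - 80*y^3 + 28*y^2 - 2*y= 30*w^2 - 50*w - 80*y^3 + y^2*(20 - 250*w) + y*(-30*w^2 + 300*w + 80) - 20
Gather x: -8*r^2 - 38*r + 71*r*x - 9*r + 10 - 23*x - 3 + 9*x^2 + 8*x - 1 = -8*r^2 - 47*r + 9*x^2 + x*(71*r - 15) + 6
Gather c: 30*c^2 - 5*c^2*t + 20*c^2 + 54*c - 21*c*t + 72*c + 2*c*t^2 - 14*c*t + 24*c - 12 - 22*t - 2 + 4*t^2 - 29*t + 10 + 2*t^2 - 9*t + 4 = c^2*(50 - 5*t) + c*(2*t^2 - 35*t + 150) + 6*t^2 - 60*t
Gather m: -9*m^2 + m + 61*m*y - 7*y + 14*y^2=-9*m^2 + m*(61*y + 1) + 14*y^2 - 7*y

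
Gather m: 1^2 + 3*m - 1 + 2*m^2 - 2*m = 2*m^2 + m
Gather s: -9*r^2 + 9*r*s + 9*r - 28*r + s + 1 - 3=-9*r^2 - 19*r + s*(9*r + 1) - 2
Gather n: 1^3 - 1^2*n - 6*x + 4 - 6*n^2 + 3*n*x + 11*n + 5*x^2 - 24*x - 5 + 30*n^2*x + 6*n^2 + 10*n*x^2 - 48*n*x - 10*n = 30*n^2*x + n*(10*x^2 - 45*x) + 5*x^2 - 30*x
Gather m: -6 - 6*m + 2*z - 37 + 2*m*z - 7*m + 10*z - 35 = m*(2*z - 13) + 12*z - 78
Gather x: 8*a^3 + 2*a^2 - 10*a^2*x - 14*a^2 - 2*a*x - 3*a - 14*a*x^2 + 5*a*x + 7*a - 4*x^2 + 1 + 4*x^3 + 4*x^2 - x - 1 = 8*a^3 - 12*a^2 - 14*a*x^2 + 4*a + 4*x^3 + x*(-10*a^2 + 3*a - 1)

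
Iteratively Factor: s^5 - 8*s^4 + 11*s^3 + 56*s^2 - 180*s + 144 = (s + 3)*(s^4 - 11*s^3 + 44*s^2 - 76*s + 48) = (s - 2)*(s + 3)*(s^3 - 9*s^2 + 26*s - 24) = (s - 2)^2*(s + 3)*(s^2 - 7*s + 12) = (s - 4)*(s - 2)^2*(s + 3)*(s - 3)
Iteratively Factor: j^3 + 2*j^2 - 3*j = (j)*(j^2 + 2*j - 3) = j*(j + 3)*(j - 1)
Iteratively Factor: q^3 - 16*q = (q)*(q^2 - 16) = q*(q - 4)*(q + 4)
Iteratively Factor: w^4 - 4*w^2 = (w)*(w^3 - 4*w) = w^2*(w^2 - 4) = w^2*(w - 2)*(w + 2)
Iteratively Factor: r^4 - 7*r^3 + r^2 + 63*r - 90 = (r - 3)*(r^3 - 4*r^2 - 11*r + 30) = (r - 5)*(r - 3)*(r^2 + r - 6) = (r - 5)*(r - 3)*(r - 2)*(r + 3)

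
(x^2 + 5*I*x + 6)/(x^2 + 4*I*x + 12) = (x - I)/(x - 2*I)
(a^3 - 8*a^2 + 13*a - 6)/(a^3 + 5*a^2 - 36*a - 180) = (a^2 - 2*a + 1)/(a^2 + 11*a + 30)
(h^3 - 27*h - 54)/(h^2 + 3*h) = h - 3 - 18/h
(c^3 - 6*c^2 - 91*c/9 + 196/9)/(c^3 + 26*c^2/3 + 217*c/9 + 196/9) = (3*c^2 - 25*c + 28)/(3*c^2 + 19*c + 28)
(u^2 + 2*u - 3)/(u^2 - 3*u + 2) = (u + 3)/(u - 2)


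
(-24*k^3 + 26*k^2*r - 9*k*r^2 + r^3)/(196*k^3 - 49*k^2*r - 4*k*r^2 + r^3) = (6*k^2 - 5*k*r + r^2)/(-49*k^2 + r^2)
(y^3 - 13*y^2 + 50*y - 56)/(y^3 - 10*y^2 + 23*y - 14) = (y - 4)/(y - 1)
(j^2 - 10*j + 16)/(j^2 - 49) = (j^2 - 10*j + 16)/(j^2 - 49)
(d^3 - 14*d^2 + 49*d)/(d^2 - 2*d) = (d^2 - 14*d + 49)/(d - 2)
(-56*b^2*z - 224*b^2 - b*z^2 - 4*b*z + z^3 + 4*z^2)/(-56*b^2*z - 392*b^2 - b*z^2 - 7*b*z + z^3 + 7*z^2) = (z + 4)/(z + 7)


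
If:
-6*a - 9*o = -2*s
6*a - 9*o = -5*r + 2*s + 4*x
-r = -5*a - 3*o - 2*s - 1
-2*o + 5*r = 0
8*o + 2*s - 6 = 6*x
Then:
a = -553/1907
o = 360/1907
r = 144/1907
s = -39/1907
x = -1440/1907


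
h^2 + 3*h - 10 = (h - 2)*(h + 5)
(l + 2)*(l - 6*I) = l^2 + 2*l - 6*I*l - 12*I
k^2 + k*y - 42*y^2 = (k - 6*y)*(k + 7*y)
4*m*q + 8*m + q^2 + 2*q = (4*m + q)*(q + 2)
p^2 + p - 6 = (p - 2)*(p + 3)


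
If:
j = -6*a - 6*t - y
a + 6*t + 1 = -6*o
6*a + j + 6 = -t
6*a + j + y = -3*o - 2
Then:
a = 18*y/5 - 93/5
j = 522/5 - 107*y/5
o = 26/15 - 2*y/5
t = 6/5 - y/5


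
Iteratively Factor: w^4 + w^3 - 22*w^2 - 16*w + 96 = (w - 2)*(w^3 + 3*w^2 - 16*w - 48) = (w - 2)*(w + 3)*(w^2 - 16) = (w - 2)*(w + 3)*(w + 4)*(w - 4)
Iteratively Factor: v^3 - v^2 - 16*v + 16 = (v - 4)*(v^2 + 3*v - 4) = (v - 4)*(v - 1)*(v + 4)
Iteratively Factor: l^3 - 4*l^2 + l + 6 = (l + 1)*(l^2 - 5*l + 6) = (l - 2)*(l + 1)*(l - 3)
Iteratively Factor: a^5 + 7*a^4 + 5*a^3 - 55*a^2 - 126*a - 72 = (a + 1)*(a^4 + 6*a^3 - a^2 - 54*a - 72) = (a - 3)*(a + 1)*(a^3 + 9*a^2 + 26*a + 24) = (a - 3)*(a + 1)*(a + 3)*(a^2 + 6*a + 8) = (a - 3)*(a + 1)*(a + 2)*(a + 3)*(a + 4)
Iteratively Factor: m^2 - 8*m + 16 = (m - 4)*(m - 4)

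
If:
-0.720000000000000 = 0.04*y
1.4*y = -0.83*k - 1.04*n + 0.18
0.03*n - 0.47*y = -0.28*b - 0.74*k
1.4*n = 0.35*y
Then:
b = -125.45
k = 36.22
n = -4.50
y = -18.00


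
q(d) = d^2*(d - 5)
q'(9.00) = 153.00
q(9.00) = 324.00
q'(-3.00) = 57.00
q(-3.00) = -72.00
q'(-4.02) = 88.68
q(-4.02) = -145.77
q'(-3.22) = 63.31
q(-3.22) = -85.23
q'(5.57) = 37.37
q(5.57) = 17.68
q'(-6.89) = 211.32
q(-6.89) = -564.44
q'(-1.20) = 16.32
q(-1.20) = -8.93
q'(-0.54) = 6.27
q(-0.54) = -1.62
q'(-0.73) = 8.90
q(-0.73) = -3.05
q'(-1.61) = 23.88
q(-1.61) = -17.13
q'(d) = d^2 + 2*d*(d - 5) = d*(3*d - 10)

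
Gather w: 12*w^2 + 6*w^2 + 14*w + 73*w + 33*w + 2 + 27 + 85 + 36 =18*w^2 + 120*w + 150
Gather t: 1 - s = 1 - s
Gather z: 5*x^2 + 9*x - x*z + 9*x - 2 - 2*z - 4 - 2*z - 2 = 5*x^2 + 18*x + z*(-x - 4) - 8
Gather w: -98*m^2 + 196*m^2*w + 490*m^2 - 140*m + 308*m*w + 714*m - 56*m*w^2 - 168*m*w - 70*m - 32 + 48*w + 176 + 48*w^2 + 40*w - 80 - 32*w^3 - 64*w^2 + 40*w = 392*m^2 + 504*m - 32*w^3 + w^2*(-56*m - 16) + w*(196*m^2 + 140*m + 128) + 64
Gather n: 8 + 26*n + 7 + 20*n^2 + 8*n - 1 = 20*n^2 + 34*n + 14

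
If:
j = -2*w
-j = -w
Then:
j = 0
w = 0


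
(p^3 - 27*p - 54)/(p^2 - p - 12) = (p^2 - 3*p - 18)/(p - 4)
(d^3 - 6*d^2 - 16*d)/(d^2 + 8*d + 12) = d*(d - 8)/(d + 6)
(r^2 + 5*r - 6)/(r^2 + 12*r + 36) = (r - 1)/(r + 6)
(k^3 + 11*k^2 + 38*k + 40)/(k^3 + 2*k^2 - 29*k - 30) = (k^3 + 11*k^2 + 38*k + 40)/(k^3 + 2*k^2 - 29*k - 30)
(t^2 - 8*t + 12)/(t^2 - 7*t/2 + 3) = 2*(t - 6)/(2*t - 3)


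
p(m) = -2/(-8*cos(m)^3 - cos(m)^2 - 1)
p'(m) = -2*(-24*sin(m)*cos(m)^2 - 2*sin(m)*cos(m))/(-8*cos(m)^3 - cos(m)^2 - 1)^2 = 4*(12*cos(m) + 1)*sin(m)*cos(m)/(8*cos(m)^3 + cos(m)^2 + 1)^2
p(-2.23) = -4.32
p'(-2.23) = -57.36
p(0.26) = 0.22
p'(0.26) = 0.15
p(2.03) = 4.00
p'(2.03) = 27.47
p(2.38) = -1.33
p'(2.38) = 6.74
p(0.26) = 0.22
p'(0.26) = 0.15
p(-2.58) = -0.64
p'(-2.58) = -1.68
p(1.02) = 0.83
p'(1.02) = 2.22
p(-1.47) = 1.96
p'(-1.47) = -0.85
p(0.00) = 0.20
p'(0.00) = 0.00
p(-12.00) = 0.31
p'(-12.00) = 0.47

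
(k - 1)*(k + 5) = k^2 + 4*k - 5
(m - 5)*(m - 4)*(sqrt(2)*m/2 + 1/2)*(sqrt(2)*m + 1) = m^4 - 9*m^3 + sqrt(2)*m^3 - 9*sqrt(2)*m^2 + 41*m^2/2 - 9*m/2 + 20*sqrt(2)*m + 10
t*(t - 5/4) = t^2 - 5*t/4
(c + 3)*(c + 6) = c^2 + 9*c + 18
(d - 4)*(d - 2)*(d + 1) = d^3 - 5*d^2 + 2*d + 8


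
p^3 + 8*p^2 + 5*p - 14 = (p - 1)*(p + 2)*(p + 7)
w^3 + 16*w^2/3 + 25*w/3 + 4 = (w + 1)*(w + 4/3)*(w + 3)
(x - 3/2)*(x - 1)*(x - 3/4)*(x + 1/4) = x^4 - 3*x^3 + 41*x^2/16 - 9*x/32 - 9/32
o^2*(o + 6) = o^3 + 6*o^2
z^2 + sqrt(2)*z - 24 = (z - 3*sqrt(2))*(z + 4*sqrt(2))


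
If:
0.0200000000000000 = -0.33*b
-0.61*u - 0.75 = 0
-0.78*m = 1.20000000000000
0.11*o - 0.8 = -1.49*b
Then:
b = -0.06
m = -1.54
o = 8.09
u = -1.23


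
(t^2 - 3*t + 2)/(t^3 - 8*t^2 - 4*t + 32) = (t - 1)/(t^2 - 6*t - 16)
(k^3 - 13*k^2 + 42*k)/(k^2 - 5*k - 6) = k*(k - 7)/(k + 1)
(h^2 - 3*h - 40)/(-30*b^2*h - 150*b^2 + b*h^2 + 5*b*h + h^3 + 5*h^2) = (8 - h)/(30*b^2 - b*h - h^2)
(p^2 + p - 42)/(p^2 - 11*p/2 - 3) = 2*(p + 7)/(2*p + 1)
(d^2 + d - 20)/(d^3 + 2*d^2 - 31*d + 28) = (d + 5)/(d^2 + 6*d - 7)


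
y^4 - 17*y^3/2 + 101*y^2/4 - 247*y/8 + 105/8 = (y - 7/2)*(y - 5/2)*(y - 3/2)*(y - 1)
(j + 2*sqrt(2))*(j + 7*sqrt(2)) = j^2 + 9*sqrt(2)*j + 28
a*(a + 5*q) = a^2 + 5*a*q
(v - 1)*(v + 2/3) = v^2 - v/3 - 2/3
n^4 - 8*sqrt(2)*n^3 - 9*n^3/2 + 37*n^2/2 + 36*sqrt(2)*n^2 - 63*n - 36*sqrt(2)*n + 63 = (n - 3)*(n - 3/2)*(n - 7*sqrt(2))*(n - sqrt(2))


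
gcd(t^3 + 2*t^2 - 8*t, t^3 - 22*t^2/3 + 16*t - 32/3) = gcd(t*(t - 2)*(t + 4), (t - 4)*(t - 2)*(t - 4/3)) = t - 2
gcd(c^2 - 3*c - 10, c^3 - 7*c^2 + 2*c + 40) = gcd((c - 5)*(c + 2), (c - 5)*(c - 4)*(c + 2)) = c^2 - 3*c - 10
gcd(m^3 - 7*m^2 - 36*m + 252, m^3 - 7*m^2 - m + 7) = m - 7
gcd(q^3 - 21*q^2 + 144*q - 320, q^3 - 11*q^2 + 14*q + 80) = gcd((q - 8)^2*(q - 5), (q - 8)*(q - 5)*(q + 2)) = q^2 - 13*q + 40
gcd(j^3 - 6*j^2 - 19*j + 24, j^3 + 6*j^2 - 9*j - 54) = j + 3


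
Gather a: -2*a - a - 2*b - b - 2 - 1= -3*a - 3*b - 3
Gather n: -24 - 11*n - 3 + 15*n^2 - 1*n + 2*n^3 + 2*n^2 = 2*n^3 + 17*n^2 - 12*n - 27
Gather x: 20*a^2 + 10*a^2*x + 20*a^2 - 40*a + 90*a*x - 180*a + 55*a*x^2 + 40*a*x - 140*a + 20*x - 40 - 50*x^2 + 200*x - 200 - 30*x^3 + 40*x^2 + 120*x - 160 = 40*a^2 - 360*a - 30*x^3 + x^2*(55*a - 10) + x*(10*a^2 + 130*a + 340) - 400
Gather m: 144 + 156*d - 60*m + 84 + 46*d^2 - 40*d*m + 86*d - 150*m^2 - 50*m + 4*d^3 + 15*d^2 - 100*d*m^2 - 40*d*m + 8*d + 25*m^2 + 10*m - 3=4*d^3 + 61*d^2 + 250*d + m^2*(-100*d - 125) + m*(-80*d - 100) + 225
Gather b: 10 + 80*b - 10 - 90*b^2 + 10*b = -90*b^2 + 90*b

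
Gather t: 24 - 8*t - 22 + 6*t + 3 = 5 - 2*t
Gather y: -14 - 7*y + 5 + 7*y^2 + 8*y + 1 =7*y^2 + y - 8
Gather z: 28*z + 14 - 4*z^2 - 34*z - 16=-4*z^2 - 6*z - 2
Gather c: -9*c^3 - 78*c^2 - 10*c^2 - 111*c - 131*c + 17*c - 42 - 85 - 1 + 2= -9*c^3 - 88*c^2 - 225*c - 126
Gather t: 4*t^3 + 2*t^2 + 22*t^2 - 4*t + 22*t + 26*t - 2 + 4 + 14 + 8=4*t^3 + 24*t^2 + 44*t + 24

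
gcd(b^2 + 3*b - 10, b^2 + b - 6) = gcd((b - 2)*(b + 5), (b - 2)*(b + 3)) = b - 2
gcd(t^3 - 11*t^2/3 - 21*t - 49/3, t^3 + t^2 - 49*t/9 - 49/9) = t^2 + 10*t/3 + 7/3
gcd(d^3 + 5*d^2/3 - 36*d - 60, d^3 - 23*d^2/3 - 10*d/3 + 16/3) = 1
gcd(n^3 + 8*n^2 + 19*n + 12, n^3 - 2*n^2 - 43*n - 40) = n + 1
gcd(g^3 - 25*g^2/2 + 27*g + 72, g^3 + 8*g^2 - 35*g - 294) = g - 6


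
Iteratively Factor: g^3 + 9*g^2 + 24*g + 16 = (g + 4)*(g^2 + 5*g + 4) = (g + 4)^2*(g + 1)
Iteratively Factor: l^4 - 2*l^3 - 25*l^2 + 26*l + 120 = (l - 3)*(l^3 + l^2 - 22*l - 40) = (l - 5)*(l - 3)*(l^2 + 6*l + 8) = (l - 5)*(l - 3)*(l + 4)*(l + 2)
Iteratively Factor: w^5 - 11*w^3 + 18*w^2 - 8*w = (w - 1)*(w^4 + w^3 - 10*w^2 + 8*w) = (w - 2)*(w - 1)*(w^3 + 3*w^2 - 4*w) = (w - 2)*(w - 1)*(w + 4)*(w^2 - w) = (w - 2)*(w - 1)^2*(w + 4)*(w)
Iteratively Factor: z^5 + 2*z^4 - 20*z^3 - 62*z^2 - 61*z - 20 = (z + 4)*(z^4 - 2*z^3 - 12*z^2 - 14*z - 5) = (z - 5)*(z + 4)*(z^3 + 3*z^2 + 3*z + 1) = (z - 5)*(z + 1)*(z + 4)*(z^2 + 2*z + 1) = (z - 5)*(z + 1)^2*(z + 4)*(z + 1)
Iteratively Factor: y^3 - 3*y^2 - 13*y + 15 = (y - 1)*(y^2 - 2*y - 15) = (y - 5)*(y - 1)*(y + 3)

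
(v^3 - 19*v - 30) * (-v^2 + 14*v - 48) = -v^5 + 14*v^4 - 29*v^3 - 236*v^2 + 492*v + 1440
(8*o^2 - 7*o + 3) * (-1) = -8*o^2 + 7*o - 3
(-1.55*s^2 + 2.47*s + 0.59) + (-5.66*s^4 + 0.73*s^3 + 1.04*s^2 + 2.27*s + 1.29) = -5.66*s^4 + 0.73*s^3 - 0.51*s^2 + 4.74*s + 1.88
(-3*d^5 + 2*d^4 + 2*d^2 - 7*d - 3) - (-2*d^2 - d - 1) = -3*d^5 + 2*d^4 + 4*d^2 - 6*d - 2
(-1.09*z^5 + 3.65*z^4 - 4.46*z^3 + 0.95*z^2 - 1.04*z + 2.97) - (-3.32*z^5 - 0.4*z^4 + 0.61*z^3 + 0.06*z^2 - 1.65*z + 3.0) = 2.23*z^5 + 4.05*z^4 - 5.07*z^3 + 0.89*z^2 + 0.61*z - 0.0299999999999998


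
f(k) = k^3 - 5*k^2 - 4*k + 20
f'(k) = 3*k^2 - 10*k - 4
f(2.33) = -3.82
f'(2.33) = -11.01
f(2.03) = -0.36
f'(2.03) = -11.94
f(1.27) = 8.90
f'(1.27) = -11.86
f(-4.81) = -187.73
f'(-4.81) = 113.51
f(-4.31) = -135.70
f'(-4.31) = 94.83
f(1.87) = 1.57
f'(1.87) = -12.21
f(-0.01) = 20.04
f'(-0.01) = -3.90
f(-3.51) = -70.80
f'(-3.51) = 68.06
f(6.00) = 32.00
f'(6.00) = 44.00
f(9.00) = 308.00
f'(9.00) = 149.00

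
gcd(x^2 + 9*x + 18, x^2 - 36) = x + 6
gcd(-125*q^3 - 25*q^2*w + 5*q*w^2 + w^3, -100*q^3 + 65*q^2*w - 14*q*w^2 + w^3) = 5*q - w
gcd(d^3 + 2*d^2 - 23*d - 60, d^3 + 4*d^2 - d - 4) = d + 4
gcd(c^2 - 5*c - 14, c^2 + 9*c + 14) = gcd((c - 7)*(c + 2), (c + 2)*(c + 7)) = c + 2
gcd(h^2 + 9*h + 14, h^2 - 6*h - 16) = h + 2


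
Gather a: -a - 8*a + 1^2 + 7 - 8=-9*a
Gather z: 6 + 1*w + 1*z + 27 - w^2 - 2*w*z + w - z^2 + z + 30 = -w^2 + 2*w - z^2 + z*(2 - 2*w) + 63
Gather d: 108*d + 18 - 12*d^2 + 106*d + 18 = -12*d^2 + 214*d + 36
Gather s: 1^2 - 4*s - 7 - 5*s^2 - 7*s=-5*s^2 - 11*s - 6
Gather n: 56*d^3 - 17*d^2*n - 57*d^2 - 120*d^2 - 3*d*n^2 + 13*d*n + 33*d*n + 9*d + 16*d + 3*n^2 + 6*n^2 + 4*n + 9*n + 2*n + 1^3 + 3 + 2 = 56*d^3 - 177*d^2 + 25*d + n^2*(9 - 3*d) + n*(-17*d^2 + 46*d + 15) + 6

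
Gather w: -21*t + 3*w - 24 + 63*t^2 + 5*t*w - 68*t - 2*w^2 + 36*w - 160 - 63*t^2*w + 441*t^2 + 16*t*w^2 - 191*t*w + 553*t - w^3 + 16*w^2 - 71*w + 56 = 504*t^2 + 464*t - w^3 + w^2*(16*t + 14) + w*(-63*t^2 - 186*t - 32) - 128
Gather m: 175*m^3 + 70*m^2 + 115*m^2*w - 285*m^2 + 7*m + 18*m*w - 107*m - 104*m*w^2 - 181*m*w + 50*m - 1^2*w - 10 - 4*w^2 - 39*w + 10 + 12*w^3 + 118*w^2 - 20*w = 175*m^3 + m^2*(115*w - 215) + m*(-104*w^2 - 163*w - 50) + 12*w^3 + 114*w^2 - 60*w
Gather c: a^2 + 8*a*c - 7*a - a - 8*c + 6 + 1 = a^2 - 8*a + c*(8*a - 8) + 7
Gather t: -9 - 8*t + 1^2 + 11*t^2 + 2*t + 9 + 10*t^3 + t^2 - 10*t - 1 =10*t^3 + 12*t^2 - 16*t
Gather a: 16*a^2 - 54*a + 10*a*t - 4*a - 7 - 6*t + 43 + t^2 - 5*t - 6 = 16*a^2 + a*(10*t - 58) + t^2 - 11*t + 30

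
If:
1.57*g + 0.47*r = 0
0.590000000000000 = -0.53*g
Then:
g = -1.11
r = 3.72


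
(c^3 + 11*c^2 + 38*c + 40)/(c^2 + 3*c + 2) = (c^2 + 9*c + 20)/(c + 1)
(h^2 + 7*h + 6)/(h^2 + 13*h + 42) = (h + 1)/(h + 7)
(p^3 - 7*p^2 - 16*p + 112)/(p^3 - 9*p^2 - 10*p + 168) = (p - 4)/(p - 6)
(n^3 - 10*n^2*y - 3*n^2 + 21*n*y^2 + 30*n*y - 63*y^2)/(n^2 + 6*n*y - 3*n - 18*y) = (n^2 - 10*n*y + 21*y^2)/(n + 6*y)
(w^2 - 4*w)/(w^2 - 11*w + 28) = w/(w - 7)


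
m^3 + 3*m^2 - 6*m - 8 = (m - 2)*(m + 1)*(m + 4)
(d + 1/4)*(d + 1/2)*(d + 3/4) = d^3 + 3*d^2/2 + 11*d/16 + 3/32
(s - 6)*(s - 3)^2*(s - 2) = s^4 - 14*s^3 + 69*s^2 - 144*s + 108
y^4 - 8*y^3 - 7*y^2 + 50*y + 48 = (y - 8)*(y - 3)*(y + 1)*(y + 2)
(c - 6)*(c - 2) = c^2 - 8*c + 12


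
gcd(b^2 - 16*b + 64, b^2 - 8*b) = b - 8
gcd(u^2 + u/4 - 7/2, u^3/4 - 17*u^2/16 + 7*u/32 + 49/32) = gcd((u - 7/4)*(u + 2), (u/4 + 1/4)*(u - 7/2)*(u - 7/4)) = u - 7/4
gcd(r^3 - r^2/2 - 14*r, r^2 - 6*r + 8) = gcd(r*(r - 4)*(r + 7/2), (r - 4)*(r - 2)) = r - 4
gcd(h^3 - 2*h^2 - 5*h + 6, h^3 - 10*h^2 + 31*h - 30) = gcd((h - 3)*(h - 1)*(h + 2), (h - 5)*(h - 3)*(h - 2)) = h - 3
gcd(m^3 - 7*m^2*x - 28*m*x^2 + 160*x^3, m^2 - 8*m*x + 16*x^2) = -m + 4*x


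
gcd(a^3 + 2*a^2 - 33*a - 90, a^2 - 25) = a + 5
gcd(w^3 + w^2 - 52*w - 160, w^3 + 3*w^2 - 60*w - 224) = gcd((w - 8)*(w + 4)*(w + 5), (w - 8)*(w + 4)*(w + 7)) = w^2 - 4*w - 32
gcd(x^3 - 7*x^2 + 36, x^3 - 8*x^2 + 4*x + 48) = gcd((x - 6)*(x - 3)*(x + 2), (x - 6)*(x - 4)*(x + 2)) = x^2 - 4*x - 12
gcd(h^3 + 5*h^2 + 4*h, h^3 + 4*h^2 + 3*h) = h^2 + h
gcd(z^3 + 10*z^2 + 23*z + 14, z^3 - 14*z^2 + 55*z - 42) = 1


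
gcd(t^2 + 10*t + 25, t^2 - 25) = t + 5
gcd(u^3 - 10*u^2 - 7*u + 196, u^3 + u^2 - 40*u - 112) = u^2 - 3*u - 28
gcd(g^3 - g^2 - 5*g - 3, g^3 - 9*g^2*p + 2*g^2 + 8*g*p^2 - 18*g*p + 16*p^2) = 1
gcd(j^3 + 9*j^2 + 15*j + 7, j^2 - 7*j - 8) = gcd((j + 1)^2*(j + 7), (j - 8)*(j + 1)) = j + 1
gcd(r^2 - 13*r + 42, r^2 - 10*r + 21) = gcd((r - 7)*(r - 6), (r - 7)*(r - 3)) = r - 7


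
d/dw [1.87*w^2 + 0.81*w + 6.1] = 3.74*w + 0.81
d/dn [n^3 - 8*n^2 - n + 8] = 3*n^2 - 16*n - 1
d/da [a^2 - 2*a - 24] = 2*a - 2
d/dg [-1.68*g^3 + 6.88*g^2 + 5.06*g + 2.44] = -5.04*g^2 + 13.76*g + 5.06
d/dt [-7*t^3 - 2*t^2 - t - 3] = -21*t^2 - 4*t - 1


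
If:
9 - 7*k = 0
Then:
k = 9/7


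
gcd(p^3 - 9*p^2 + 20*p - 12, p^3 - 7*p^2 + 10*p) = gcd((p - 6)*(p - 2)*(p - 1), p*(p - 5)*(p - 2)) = p - 2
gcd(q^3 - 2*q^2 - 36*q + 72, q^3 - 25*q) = 1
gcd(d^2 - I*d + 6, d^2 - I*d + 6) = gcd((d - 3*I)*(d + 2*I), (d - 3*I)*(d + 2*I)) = d^2 - I*d + 6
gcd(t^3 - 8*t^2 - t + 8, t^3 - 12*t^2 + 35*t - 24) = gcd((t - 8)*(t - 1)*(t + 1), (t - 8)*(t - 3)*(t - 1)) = t^2 - 9*t + 8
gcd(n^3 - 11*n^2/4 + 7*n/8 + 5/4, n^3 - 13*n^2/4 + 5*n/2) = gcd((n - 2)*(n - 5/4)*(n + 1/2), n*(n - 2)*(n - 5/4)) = n^2 - 13*n/4 + 5/2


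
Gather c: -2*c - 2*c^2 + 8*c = -2*c^2 + 6*c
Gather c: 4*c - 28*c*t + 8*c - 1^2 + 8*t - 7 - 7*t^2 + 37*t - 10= c*(12 - 28*t) - 7*t^2 + 45*t - 18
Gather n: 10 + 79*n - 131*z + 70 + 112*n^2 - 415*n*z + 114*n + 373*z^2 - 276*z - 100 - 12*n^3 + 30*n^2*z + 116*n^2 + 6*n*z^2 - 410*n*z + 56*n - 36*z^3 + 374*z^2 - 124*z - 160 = -12*n^3 + n^2*(30*z + 228) + n*(6*z^2 - 825*z + 249) - 36*z^3 + 747*z^2 - 531*z - 180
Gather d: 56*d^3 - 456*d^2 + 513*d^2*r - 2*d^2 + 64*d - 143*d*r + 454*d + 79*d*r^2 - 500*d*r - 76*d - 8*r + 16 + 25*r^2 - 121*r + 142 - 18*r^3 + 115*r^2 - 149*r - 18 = 56*d^3 + d^2*(513*r - 458) + d*(79*r^2 - 643*r + 442) - 18*r^3 + 140*r^2 - 278*r + 140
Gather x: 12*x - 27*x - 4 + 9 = 5 - 15*x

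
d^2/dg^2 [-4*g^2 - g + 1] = -8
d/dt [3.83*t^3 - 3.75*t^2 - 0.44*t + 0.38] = 11.49*t^2 - 7.5*t - 0.44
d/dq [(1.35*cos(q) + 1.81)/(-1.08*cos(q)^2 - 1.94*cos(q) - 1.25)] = (1.458*sin(q)^2 - 3.9096*cos(q) - 3.2819)*sin(q)/(1.08*cos(q)^2 + 1.94*cos(q) + 1.25)^2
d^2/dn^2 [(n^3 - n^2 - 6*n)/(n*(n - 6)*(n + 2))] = 6/(n^3 - 18*n^2 + 108*n - 216)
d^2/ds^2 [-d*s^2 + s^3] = -2*d + 6*s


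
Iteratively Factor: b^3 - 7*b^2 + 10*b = (b)*(b^2 - 7*b + 10) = b*(b - 5)*(b - 2)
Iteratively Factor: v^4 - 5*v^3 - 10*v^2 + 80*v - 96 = (v - 4)*(v^3 - v^2 - 14*v + 24) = (v - 4)*(v - 2)*(v^2 + v - 12) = (v - 4)*(v - 3)*(v - 2)*(v + 4)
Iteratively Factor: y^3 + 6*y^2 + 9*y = (y + 3)*(y^2 + 3*y) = y*(y + 3)*(y + 3)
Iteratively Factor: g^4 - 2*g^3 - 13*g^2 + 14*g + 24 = (g - 2)*(g^3 - 13*g - 12) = (g - 4)*(g - 2)*(g^2 + 4*g + 3) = (g - 4)*(g - 2)*(g + 1)*(g + 3)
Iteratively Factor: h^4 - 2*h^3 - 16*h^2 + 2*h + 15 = (h + 1)*(h^3 - 3*h^2 - 13*h + 15) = (h - 5)*(h + 1)*(h^2 + 2*h - 3) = (h - 5)*(h - 1)*(h + 1)*(h + 3)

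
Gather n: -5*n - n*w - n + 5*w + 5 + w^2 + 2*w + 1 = n*(-w - 6) + w^2 + 7*w + 6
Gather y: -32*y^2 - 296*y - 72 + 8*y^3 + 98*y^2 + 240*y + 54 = 8*y^3 + 66*y^2 - 56*y - 18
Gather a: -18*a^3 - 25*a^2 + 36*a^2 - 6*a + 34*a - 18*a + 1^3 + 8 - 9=-18*a^3 + 11*a^2 + 10*a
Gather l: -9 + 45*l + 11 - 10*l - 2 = 35*l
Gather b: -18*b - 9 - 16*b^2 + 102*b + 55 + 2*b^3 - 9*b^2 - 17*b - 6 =2*b^3 - 25*b^2 + 67*b + 40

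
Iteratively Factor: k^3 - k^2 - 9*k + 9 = (k - 3)*(k^2 + 2*k - 3) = (k - 3)*(k - 1)*(k + 3)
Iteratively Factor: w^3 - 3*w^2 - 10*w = (w)*(w^2 - 3*w - 10) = w*(w - 5)*(w + 2)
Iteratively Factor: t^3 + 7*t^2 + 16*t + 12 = (t + 2)*(t^2 + 5*t + 6) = (t + 2)^2*(t + 3)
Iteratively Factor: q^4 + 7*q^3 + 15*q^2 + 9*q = (q + 3)*(q^3 + 4*q^2 + 3*q) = (q + 1)*(q + 3)*(q^2 + 3*q) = q*(q + 1)*(q + 3)*(q + 3)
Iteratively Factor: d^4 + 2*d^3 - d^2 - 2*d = (d + 1)*(d^3 + d^2 - 2*d) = d*(d + 1)*(d^2 + d - 2) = d*(d + 1)*(d + 2)*(d - 1)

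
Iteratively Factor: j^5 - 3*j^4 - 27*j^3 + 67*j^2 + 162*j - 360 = (j + 3)*(j^4 - 6*j^3 - 9*j^2 + 94*j - 120) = (j - 5)*(j + 3)*(j^3 - j^2 - 14*j + 24) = (j - 5)*(j - 2)*(j + 3)*(j^2 + j - 12) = (j - 5)*(j - 2)*(j + 3)*(j + 4)*(j - 3)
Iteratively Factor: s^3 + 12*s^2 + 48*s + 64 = (s + 4)*(s^2 + 8*s + 16) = (s + 4)^2*(s + 4)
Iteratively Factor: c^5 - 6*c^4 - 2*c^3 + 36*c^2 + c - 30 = (c + 2)*(c^4 - 8*c^3 + 14*c^2 + 8*c - 15) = (c - 5)*(c + 2)*(c^3 - 3*c^2 - c + 3) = (c - 5)*(c - 1)*(c + 2)*(c^2 - 2*c - 3) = (c - 5)*(c - 3)*(c - 1)*(c + 2)*(c + 1)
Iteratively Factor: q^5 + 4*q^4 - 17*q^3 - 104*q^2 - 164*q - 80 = (q + 1)*(q^4 + 3*q^3 - 20*q^2 - 84*q - 80) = (q + 1)*(q + 4)*(q^3 - q^2 - 16*q - 20) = (q - 5)*(q + 1)*(q + 4)*(q^2 + 4*q + 4) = (q - 5)*(q + 1)*(q + 2)*(q + 4)*(q + 2)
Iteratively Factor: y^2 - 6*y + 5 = (y - 5)*(y - 1)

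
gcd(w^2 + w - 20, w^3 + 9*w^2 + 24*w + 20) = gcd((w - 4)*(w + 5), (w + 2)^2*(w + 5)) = w + 5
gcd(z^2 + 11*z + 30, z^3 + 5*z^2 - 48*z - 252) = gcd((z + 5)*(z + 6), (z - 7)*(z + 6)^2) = z + 6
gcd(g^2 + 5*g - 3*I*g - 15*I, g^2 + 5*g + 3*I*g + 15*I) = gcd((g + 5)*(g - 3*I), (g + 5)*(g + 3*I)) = g + 5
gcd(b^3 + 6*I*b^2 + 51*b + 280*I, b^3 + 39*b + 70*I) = b^2 - 2*I*b + 35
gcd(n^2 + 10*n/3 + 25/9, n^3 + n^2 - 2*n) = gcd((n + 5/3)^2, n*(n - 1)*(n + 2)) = 1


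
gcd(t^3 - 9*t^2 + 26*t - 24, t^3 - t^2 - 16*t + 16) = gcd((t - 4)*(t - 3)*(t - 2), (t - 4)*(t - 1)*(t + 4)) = t - 4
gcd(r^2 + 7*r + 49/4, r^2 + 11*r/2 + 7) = r + 7/2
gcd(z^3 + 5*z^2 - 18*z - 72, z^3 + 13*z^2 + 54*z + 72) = z^2 + 9*z + 18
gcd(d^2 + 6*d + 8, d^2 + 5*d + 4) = d + 4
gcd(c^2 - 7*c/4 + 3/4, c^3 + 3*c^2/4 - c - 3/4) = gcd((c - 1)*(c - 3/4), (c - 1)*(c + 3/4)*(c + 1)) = c - 1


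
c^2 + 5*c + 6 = (c + 2)*(c + 3)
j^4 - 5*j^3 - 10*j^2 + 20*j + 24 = (j - 6)*(j - 2)*(j + 1)*(j + 2)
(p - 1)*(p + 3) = p^2 + 2*p - 3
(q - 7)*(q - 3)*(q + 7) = q^3 - 3*q^2 - 49*q + 147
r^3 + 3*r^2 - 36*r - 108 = (r - 6)*(r + 3)*(r + 6)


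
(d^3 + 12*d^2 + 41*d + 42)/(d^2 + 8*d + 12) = (d^2 + 10*d + 21)/(d + 6)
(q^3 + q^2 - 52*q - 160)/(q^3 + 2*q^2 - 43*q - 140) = (q - 8)/(q - 7)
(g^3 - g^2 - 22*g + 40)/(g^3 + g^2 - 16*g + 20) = (g - 4)/(g - 2)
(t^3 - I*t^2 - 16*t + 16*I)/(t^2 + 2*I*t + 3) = (t^2 - 16)/(t + 3*I)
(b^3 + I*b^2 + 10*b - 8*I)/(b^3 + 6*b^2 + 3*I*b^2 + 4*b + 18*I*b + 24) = (b - 2*I)/(b + 6)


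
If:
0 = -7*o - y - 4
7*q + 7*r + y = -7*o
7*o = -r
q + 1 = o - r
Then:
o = 11/7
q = 81/7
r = -11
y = -15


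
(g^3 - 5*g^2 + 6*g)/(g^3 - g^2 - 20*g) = (-g^2 + 5*g - 6)/(-g^2 + g + 20)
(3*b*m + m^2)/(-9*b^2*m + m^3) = -1/(3*b - m)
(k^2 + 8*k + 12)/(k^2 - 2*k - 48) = (k + 2)/(k - 8)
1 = 1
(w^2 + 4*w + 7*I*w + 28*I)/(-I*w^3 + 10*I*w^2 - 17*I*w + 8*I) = (I*w^2 + w*(-7 + 4*I) - 28)/(w^3 - 10*w^2 + 17*w - 8)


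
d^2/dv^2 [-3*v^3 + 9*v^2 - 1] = 18 - 18*v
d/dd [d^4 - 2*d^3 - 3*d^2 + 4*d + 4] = 4*d^3 - 6*d^2 - 6*d + 4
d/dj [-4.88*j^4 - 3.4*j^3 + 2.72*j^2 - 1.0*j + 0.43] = -19.52*j^3 - 10.2*j^2 + 5.44*j - 1.0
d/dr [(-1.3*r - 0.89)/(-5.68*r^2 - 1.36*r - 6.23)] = (-7.384*r^2 - 10.1104*r + 6.8886)/(32.2624*r^4 + 15.4496*r^3 + 72.6224*r^2 + 16.9456*r + 38.8129)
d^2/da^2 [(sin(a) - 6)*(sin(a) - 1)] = 7*sin(a) + 2*cos(2*a)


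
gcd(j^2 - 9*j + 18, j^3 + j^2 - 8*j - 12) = j - 3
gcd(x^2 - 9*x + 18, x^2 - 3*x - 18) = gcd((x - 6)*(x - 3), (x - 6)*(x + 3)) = x - 6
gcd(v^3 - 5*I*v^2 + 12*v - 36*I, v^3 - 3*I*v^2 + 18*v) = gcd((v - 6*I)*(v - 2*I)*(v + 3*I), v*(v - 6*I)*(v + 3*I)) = v^2 - 3*I*v + 18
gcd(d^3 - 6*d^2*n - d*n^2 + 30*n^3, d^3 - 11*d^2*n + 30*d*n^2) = d - 5*n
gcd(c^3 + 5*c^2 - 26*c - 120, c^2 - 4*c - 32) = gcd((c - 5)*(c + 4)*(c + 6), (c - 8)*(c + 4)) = c + 4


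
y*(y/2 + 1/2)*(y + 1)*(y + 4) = y^4/2 + 3*y^3 + 9*y^2/2 + 2*y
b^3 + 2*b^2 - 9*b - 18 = (b - 3)*(b + 2)*(b + 3)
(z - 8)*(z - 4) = z^2 - 12*z + 32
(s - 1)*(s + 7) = s^2 + 6*s - 7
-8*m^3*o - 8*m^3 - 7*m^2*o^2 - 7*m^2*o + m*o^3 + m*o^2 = (-8*m + o)*(m + o)*(m*o + m)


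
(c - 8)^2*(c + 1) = c^3 - 15*c^2 + 48*c + 64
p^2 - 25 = (p - 5)*(p + 5)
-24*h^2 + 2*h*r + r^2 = (-4*h + r)*(6*h + r)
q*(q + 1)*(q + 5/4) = q^3 + 9*q^2/4 + 5*q/4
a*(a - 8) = a^2 - 8*a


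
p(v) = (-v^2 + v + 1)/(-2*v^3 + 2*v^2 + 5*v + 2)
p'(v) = (1 - 2*v)/(-2*v^3 + 2*v^2 + 5*v + 2) + (-v^2 + v + 1)*(6*v^2 - 4*v - 5)/(-2*v^3 + 2*v^2 + 5*v + 2)^2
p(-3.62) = -0.15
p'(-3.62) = -0.05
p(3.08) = 0.25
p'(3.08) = -0.21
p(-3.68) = -0.15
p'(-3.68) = -0.05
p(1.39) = 0.06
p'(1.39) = -0.23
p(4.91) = 0.11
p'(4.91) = -0.03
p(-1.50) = -0.48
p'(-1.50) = -0.51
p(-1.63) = -0.42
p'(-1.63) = -0.39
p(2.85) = 0.31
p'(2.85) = -0.38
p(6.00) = 0.09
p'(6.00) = -0.02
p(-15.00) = -0.03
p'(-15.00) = 0.00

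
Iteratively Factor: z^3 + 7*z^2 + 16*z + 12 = (z + 2)*(z^2 + 5*z + 6) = (z + 2)*(z + 3)*(z + 2)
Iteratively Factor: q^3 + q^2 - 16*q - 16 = (q + 1)*(q^2 - 16) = (q + 1)*(q + 4)*(q - 4)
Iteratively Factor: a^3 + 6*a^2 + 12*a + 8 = (a + 2)*(a^2 + 4*a + 4) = (a + 2)^2*(a + 2)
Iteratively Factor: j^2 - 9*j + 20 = (j - 5)*(j - 4)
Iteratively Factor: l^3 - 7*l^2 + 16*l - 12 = (l - 3)*(l^2 - 4*l + 4) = (l - 3)*(l - 2)*(l - 2)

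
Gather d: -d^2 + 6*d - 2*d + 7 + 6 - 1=-d^2 + 4*d + 12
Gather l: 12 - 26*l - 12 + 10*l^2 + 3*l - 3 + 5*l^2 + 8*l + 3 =15*l^2 - 15*l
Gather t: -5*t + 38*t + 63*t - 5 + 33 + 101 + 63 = 96*t + 192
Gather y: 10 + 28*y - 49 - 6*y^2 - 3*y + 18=-6*y^2 + 25*y - 21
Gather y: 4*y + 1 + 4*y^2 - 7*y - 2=4*y^2 - 3*y - 1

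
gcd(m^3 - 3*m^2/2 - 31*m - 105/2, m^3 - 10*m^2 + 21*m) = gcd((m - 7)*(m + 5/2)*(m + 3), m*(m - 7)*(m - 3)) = m - 7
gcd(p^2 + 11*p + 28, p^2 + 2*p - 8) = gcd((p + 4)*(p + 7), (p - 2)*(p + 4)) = p + 4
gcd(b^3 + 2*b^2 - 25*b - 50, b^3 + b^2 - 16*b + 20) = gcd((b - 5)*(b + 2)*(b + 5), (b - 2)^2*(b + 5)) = b + 5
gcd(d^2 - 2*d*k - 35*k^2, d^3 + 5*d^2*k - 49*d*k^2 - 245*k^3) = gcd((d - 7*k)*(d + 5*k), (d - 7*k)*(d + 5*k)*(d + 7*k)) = d^2 - 2*d*k - 35*k^2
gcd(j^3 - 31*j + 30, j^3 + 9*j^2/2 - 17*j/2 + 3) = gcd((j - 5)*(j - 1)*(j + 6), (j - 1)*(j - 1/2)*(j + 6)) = j^2 + 5*j - 6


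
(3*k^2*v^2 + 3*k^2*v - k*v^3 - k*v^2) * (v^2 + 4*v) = 3*k^2*v^4 + 15*k^2*v^3 + 12*k^2*v^2 - k*v^5 - 5*k*v^4 - 4*k*v^3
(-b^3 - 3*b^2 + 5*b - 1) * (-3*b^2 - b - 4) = 3*b^5 + 10*b^4 - 8*b^3 + 10*b^2 - 19*b + 4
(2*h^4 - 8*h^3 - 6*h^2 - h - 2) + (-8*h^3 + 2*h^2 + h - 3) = 2*h^4 - 16*h^3 - 4*h^2 - 5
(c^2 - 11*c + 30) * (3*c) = 3*c^3 - 33*c^2 + 90*c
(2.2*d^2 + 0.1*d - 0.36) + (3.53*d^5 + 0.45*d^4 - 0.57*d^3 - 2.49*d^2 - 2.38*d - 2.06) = 3.53*d^5 + 0.45*d^4 - 0.57*d^3 - 0.29*d^2 - 2.28*d - 2.42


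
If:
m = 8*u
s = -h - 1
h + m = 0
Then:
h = -8*u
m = 8*u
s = 8*u - 1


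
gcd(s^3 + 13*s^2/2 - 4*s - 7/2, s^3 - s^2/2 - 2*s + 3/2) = s - 1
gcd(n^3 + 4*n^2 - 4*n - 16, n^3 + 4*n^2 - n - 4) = n + 4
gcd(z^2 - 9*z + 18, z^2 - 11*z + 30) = z - 6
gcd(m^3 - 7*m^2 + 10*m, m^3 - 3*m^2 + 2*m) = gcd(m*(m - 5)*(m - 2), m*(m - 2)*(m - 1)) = m^2 - 2*m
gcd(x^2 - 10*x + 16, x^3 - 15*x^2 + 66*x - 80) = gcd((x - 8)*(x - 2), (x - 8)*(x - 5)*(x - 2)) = x^2 - 10*x + 16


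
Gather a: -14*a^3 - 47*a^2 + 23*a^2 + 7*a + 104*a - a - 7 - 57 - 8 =-14*a^3 - 24*a^2 + 110*a - 72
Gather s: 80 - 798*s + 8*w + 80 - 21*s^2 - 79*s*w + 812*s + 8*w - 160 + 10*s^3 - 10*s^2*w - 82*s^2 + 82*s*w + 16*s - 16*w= 10*s^3 + s^2*(-10*w - 103) + s*(3*w + 30)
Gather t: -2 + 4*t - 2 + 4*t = 8*t - 4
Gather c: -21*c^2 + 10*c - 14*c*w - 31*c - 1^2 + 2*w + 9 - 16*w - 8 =-21*c^2 + c*(-14*w - 21) - 14*w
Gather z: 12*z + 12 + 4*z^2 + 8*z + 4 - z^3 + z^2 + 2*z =-z^3 + 5*z^2 + 22*z + 16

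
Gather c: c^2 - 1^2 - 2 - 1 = c^2 - 4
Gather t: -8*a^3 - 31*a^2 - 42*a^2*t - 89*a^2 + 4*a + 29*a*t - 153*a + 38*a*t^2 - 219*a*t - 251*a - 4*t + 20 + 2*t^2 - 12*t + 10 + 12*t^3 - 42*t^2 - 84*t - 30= -8*a^3 - 120*a^2 - 400*a + 12*t^3 + t^2*(38*a - 40) + t*(-42*a^2 - 190*a - 100)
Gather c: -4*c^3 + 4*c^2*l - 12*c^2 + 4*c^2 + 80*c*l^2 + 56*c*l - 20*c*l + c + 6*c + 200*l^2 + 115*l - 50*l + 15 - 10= -4*c^3 + c^2*(4*l - 8) + c*(80*l^2 + 36*l + 7) + 200*l^2 + 65*l + 5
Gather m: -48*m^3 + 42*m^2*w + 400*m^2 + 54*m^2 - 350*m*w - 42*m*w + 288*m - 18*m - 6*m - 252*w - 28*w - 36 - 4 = -48*m^3 + m^2*(42*w + 454) + m*(264 - 392*w) - 280*w - 40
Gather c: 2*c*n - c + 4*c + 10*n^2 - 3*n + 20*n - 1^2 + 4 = c*(2*n + 3) + 10*n^2 + 17*n + 3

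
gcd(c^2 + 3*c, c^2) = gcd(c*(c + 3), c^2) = c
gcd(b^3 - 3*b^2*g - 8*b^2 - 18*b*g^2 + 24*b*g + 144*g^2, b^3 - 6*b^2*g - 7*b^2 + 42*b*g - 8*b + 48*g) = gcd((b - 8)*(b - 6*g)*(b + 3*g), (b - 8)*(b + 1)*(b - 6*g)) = b^2 - 6*b*g - 8*b + 48*g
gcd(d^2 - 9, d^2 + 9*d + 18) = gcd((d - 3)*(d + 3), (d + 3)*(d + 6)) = d + 3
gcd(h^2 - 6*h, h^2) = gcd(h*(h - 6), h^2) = h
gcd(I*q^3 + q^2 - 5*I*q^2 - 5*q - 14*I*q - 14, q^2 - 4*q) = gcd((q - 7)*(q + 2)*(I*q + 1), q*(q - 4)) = 1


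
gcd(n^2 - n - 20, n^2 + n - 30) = n - 5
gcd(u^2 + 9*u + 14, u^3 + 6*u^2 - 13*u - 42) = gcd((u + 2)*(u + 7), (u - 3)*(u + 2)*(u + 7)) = u^2 + 9*u + 14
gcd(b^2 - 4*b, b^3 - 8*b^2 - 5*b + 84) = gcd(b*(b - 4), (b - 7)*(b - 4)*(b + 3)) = b - 4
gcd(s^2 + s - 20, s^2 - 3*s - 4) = s - 4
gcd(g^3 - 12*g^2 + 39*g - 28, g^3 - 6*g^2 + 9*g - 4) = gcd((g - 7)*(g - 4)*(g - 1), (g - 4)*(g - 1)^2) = g^2 - 5*g + 4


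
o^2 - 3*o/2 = o*(o - 3/2)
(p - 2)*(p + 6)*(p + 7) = p^3 + 11*p^2 + 16*p - 84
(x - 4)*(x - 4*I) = x^2 - 4*x - 4*I*x + 16*I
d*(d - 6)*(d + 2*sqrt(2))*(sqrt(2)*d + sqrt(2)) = sqrt(2)*d^4 - 5*sqrt(2)*d^3 + 4*d^3 - 20*d^2 - 6*sqrt(2)*d^2 - 24*d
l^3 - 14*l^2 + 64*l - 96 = (l - 6)*(l - 4)^2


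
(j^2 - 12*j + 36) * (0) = 0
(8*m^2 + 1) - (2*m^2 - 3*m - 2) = 6*m^2 + 3*m + 3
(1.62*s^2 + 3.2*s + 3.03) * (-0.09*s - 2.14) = -0.1458*s^3 - 3.7548*s^2 - 7.1207*s - 6.4842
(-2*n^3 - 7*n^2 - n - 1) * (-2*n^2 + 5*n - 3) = 4*n^5 + 4*n^4 - 27*n^3 + 18*n^2 - 2*n + 3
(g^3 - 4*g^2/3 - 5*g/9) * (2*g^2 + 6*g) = 2*g^5 + 10*g^4/3 - 82*g^3/9 - 10*g^2/3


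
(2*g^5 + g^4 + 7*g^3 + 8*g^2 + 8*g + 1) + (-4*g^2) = 2*g^5 + g^4 + 7*g^3 + 4*g^2 + 8*g + 1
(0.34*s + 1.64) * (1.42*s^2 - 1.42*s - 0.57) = 0.4828*s^3 + 1.846*s^2 - 2.5226*s - 0.9348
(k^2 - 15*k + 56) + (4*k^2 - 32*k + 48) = 5*k^2 - 47*k + 104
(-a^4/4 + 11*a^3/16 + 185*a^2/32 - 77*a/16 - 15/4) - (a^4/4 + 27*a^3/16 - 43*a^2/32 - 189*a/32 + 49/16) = -a^4/2 - a^3 + 57*a^2/8 + 35*a/32 - 109/16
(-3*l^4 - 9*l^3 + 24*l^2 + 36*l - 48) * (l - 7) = -3*l^5 + 12*l^4 + 87*l^3 - 132*l^2 - 300*l + 336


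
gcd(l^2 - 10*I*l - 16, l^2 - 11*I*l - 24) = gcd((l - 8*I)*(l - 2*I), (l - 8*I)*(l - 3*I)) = l - 8*I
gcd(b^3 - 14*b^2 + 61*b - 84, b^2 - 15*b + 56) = b - 7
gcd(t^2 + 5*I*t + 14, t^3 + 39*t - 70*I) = t^2 + 5*I*t + 14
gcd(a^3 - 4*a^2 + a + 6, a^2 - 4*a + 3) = a - 3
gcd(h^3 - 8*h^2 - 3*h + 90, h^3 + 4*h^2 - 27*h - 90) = h^2 - 2*h - 15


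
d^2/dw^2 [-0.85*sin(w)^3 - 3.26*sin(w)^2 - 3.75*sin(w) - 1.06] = 4.3875*sin(w) - 1.9125*sin(3*w) - 6.52*cos(2*w)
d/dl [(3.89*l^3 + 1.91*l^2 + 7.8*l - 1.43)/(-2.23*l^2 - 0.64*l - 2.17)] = (-8.6747*l^4 - 4.9792*l^3 - 9.1523*l^2 - 14.6672*l - 17.8412)/(4.9729*l^4 + 2.8544*l^3 + 10.0878*l^2 + 2.7776*l + 4.7089)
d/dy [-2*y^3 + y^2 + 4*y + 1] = -6*y^2 + 2*y + 4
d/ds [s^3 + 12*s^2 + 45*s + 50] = 3*s^2 + 24*s + 45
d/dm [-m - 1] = -1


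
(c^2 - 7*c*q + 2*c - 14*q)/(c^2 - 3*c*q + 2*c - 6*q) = (-c + 7*q)/(-c + 3*q)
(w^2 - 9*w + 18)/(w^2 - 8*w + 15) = (w - 6)/(w - 5)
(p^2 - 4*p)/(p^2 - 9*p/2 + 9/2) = 2*p*(p - 4)/(2*p^2 - 9*p + 9)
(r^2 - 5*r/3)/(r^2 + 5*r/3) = (3*r - 5)/(3*r + 5)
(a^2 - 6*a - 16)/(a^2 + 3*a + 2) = (a - 8)/(a + 1)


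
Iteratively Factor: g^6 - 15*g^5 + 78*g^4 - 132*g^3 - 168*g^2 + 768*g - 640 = (g - 5)*(g^5 - 10*g^4 + 28*g^3 + 8*g^2 - 128*g + 128) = (g - 5)*(g - 4)*(g^4 - 6*g^3 + 4*g^2 + 24*g - 32) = (g - 5)*(g - 4)*(g - 2)*(g^3 - 4*g^2 - 4*g + 16) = (g - 5)*(g - 4)*(g - 2)^2*(g^2 - 2*g - 8) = (g - 5)*(g - 4)*(g - 2)^2*(g + 2)*(g - 4)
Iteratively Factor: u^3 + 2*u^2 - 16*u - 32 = (u + 2)*(u^2 - 16) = (u + 2)*(u + 4)*(u - 4)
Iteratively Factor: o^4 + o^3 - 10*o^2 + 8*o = (o - 1)*(o^3 + 2*o^2 - 8*o) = (o - 2)*(o - 1)*(o^2 + 4*o) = (o - 2)*(o - 1)*(o + 4)*(o)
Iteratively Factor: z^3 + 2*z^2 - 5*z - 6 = (z + 3)*(z^2 - z - 2) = (z - 2)*(z + 3)*(z + 1)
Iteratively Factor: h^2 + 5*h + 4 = (h + 4)*(h + 1)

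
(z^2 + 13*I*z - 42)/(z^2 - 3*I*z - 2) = (-z^2 - 13*I*z + 42)/(-z^2 + 3*I*z + 2)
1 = 1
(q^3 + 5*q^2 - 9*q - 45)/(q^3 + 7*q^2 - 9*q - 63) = (q + 5)/(q + 7)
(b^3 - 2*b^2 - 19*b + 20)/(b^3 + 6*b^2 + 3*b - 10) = (b^2 - b - 20)/(b^2 + 7*b + 10)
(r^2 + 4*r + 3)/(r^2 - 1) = (r + 3)/(r - 1)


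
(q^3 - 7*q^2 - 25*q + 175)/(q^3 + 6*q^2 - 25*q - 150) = (q - 7)/(q + 6)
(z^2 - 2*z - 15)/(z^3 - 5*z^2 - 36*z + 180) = (z + 3)/(z^2 - 36)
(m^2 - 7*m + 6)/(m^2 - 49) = (m^2 - 7*m + 6)/(m^2 - 49)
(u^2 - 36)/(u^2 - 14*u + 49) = (u^2 - 36)/(u^2 - 14*u + 49)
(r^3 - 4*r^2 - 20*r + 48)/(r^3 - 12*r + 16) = (r - 6)/(r - 2)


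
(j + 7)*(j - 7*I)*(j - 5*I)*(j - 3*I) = j^4 + 7*j^3 - 15*I*j^3 - 71*j^2 - 105*I*j^2 - 497*j + 105*I*j + 735*I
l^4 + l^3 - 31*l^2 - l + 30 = (l - 5)*(l - 1)*(l + 1)*(l + 6)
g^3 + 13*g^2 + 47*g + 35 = (g + 1)*(g + 5)*(g + 7)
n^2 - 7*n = n*(n - 7)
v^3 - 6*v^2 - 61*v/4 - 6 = (v - 8)*(v + 1/2)*(v + 3/2)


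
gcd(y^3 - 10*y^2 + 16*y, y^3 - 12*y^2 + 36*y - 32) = y^2 - 10*y + 16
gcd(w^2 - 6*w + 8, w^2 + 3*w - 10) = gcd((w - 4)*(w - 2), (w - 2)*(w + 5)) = w - 2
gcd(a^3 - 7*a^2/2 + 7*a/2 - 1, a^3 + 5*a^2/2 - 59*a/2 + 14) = a - 1/2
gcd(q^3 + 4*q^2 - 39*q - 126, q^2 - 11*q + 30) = q - 6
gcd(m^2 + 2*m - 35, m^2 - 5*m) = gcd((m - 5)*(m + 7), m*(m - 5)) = m - 5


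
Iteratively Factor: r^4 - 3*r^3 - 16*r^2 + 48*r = (r - 3)*(r^3 - 16*r) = (r - 3)*(r + 4)*(r^2 - 4*r) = r*(r - 3)*(r + 4)*(r - 4)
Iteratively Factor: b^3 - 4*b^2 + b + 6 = (b - 2)*(b^2 - 2*b - 3) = (b - 3)*(b - 2)*(b + 1)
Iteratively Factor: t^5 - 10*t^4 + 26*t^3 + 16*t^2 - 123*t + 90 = (t - 1)*(t^4 - 9*t^3 + 17*t^2 + 33*t - 90) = (t - 3)*(t - 1)*(t^3 - 6*t^2 - t + 30) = (t - 3)^2*(t - 1)*(t^2 - 3*t - 10) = (t - 3)^2*(t - 1)*(t + 2)*(t - 5)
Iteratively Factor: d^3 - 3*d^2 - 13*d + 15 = (d - 5)*(d^2 + 2*d - 3) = (d - 5)*(d - 1)*(d + 3)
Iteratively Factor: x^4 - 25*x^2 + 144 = (x + 4)*(x^3 - 4*x^2 - 9*x + 36) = (x + 3)*(x + 4)*(x^2 - 7*x + 12) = (x - 3)*(x + 3)*(x + 4)*(x - 4)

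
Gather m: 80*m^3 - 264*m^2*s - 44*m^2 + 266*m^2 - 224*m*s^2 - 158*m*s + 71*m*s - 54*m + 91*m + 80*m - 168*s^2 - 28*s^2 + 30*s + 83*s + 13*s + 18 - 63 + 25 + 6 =80*m^3 + m^2*(222 - 264*s) + m*(-224*s^2 - 87*s + 117) - 196*s^2 + 126*s - 14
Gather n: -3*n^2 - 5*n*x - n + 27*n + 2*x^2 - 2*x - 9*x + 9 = -3*n^2 + n*(26 - 5*x) + 2*x^2 - 11*x + 9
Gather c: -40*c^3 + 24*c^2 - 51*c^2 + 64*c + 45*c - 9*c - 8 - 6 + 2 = -40*c^3 - 27*c^2 + 100*c - 12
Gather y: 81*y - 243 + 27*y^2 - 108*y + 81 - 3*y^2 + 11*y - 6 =24*y^2 - 16*y - 168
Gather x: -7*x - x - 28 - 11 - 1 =-8*x - 40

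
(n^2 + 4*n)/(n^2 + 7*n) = (n + 4)/(n + 7)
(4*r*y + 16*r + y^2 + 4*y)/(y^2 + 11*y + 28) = (4*r + y)/(y + 7)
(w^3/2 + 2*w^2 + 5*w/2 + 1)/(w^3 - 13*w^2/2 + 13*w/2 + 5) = (w^3 + 4*w^2 + 5*w + 2)/(2*w^3 - 13*w^2 + 13*w + 10)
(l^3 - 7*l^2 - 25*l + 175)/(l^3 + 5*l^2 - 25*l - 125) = (l - 7)/(l + 5)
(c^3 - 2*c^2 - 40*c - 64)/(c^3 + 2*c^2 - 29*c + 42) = (c^3 - 2*c^2 - 40*c - 64)/(c^3 + 2*c^2 - 29*c + 42)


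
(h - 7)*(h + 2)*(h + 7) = h^3 + 2*h^2 - 49*h - 98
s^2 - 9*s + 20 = (s - 5)*(s - 4)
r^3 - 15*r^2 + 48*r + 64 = (r - 8)^2*(r + 1)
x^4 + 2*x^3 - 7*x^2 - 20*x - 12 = (x - 3)*(x + 1)*(x + 2)^2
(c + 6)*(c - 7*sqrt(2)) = c^2 - 7*sqrt(2)*c + 6*c - 42*sqrt(2)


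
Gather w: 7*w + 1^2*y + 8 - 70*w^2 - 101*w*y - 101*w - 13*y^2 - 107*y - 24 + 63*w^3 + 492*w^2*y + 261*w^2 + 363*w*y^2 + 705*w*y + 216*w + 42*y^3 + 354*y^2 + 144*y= 63*w^3 + w^2*(492*y + 191) + w*(363*y^2 + 604*y + 122) + 42*y^3 + 341*y^2 + 38*y - 16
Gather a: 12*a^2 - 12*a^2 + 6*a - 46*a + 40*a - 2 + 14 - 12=0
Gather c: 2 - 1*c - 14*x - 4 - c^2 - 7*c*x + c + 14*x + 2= -c^2 - 7*c*x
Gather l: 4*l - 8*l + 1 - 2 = -4*l - 1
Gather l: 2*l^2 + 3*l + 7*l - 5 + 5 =2*l^2 + 10*l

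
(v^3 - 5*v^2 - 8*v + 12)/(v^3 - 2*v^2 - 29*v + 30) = (v + 2)/(v + 5)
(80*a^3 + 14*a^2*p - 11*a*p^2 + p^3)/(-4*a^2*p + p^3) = (40*a^2 - 13*a*p + p^2)/(p*(-2*a + p))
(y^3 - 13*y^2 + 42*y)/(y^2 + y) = (y^2 - 13*y + 42)/(y + 1)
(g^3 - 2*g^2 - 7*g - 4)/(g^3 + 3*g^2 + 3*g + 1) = (g - 4)/(g + 1)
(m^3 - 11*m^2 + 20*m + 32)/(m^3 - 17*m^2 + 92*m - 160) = (m + 1)/(m - 5)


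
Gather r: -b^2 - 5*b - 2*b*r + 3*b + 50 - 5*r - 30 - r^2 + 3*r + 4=-b^2 - 2*b - r^2 + r*(-2*b - 2) + 24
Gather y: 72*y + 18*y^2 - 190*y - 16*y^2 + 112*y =2*y^2 - 6*y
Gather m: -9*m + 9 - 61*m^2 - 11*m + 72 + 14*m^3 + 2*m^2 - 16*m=14*m^3 - 59*m^2 - 36*m + 81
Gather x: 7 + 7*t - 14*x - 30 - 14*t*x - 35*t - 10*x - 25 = -28*t + x*(-14*t - 24) - 48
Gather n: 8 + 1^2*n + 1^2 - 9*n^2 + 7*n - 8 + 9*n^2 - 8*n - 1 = 0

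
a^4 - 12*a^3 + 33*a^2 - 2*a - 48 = (a - 8)*(a - 3)*(a - 2)*(a + 1)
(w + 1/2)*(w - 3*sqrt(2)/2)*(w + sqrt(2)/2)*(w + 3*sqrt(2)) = w^4 + w^3/2 + 2*sqrt(2)*w^3 - 15*w^2/2 + sqrt(2)*w^2 - 9*sqrt(2)*w/2 - 15*w/4 - 9*sqrt(2)/4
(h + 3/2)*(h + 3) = h^2 + 9*h/2 + 9/2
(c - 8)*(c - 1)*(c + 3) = c^3 - 6*c^2 - 19*c + 24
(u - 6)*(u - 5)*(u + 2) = u^3 - 9*u^2 + 8*u + 60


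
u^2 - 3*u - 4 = (u - 4)*(u + 1)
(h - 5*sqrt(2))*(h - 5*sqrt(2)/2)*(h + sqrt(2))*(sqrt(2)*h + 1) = sqrt(2)*h^4 - 12*h^3 + 7*sqrt(2)*h^2/2 + 60*h + 25*sqrt(2)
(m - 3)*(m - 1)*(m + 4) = m^3 - 13*m + 12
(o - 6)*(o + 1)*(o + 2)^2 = o^4 - o^3 - 22*o^2 - 44*o - 24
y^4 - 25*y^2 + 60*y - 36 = (y - 3)*(y - 2)*(y - 1)*(y + 6)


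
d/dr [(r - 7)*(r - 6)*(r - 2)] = 3*r^2 - 30*r + 68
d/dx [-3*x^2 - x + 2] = -6*x - 1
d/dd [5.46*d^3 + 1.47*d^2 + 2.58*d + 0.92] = 16.38*d^2 + 2.94*d + 2.58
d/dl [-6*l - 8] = -6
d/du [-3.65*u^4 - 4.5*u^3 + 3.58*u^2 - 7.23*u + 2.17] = -14.6*u^3 - 13.5*u^2 + 7.16*u - 7.23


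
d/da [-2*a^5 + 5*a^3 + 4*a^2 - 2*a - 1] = -10*a^4 + 15*a^2 + 8*a - 2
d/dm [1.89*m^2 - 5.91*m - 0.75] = 3.78*m - 5.91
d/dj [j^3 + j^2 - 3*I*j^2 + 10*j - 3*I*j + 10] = 3*j^2 + j*(2 - 6*I) + 10 - 3*I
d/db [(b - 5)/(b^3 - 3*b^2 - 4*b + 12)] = (b^3 - 3*b^2 - 4*b + (b - 5)*(-3*b^2 + 6*b + 4) + 12)/(b^3 - 3*b^2 - 4*b + 12)^2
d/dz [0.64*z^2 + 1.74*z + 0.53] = 1.28*z + 1.74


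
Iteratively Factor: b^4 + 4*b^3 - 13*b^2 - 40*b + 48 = (b + 4)*(b^3 - 13*b + 12) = (b + 4)^2*(b^2 - 4*b + 3) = (b - 3)*(b + 4)^2*(b - 1)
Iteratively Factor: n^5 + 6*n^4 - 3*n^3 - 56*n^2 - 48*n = (n + 4)*(n^4 + 2*n^3 - 11*n^2 - 12*n) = (n + 4)^2*(n^3 - 2*n^2 - 3*n) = (n - 3)*(n + 4)^2*(n^2 + n) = n*(n - 3)*(n + 4)^2*(n + 1)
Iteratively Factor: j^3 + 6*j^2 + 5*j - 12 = (j + 3)*(j^2 + 3*j - 4) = (j - 1)*(j + 3)*(j + 4)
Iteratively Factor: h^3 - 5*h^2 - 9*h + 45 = (h + 3)*(h^2 - 8*h + 15) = (h - 3)*(h + 3)*(h - 5)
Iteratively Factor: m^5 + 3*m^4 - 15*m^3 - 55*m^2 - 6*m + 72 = (m - 1)*(m^4 + 4*m^3 - 11*m^2 - 66*m - 72) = (m - 1)*(m + 2)*(m^3 + 2*m^2 - 15*m - 36) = (m - 1)*(m + 2)*(m + 3)*(m^2 - m - 12) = (m - 1)*(m + 2)*(m + 3)^2*(m - 4)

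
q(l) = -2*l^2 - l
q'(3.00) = -13.00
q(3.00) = -21.00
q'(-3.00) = 11.00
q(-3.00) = -15.00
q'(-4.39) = 16.56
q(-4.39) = -34.15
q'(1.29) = -6.16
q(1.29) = -4.62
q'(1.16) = -5.64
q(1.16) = -3.85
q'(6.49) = -26.96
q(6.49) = -90.73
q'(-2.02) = 7.08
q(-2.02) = -6.14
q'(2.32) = -10.28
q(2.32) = -13.08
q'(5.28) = -22.12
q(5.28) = -61.04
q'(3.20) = -13.80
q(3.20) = -23.68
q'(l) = -4*l - 1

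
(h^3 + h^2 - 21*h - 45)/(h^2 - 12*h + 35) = (h^2 + 6*h + 9)/(h - 7)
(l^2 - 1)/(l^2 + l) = (l - 1)/l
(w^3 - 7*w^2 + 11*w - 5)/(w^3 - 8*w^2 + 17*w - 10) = (w - 1)/(w - 2)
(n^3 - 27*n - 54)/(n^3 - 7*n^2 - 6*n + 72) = (n + 3)/(n - 4)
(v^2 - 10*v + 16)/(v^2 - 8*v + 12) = (v - 8)/(v - 6)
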